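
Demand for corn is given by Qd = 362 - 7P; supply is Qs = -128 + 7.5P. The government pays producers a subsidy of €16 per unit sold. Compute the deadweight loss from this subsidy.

Pre-subsidy: 362 - 7P = -128 + 7.5P gives P* = 980/29, Q* = 3638/29.
With the subsidy, sellers receive Ps = Pb + 16 for each unit, where Pb is the price buyers pay.
Supply in terms of Pb becomes Qs = -128 + 7.5(Pb + 16) = -8 + 7.5Pb. Setting this equal to demand: 362 - 7Pb = -8 + 7.5Pb, so Pb = 740/29.
Sellers receive Ps = 740/29 + 16 = 1204/29; Q' = 362 − 7·(740/29) = 5318/29.
The subsidy expands output by 5318/29 − 3638/29 = 1680/29 past the efficient level; on those units the gap between marginal cost and willingness to pay runs from 0 up to 16.
DWL = ½ × 16 × 1680/29 = 13440/29.

Deadweight loss = 13440/29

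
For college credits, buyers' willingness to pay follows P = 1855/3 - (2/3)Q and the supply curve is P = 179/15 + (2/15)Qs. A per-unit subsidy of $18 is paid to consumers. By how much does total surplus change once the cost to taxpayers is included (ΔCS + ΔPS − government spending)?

Pre-subsidy: 1855/3 - (2/3)Q = 179/15 + (2/15)Q gives Q* = 758 and P* = 113.
With the rebate, buyers effectively pay Pb = Ps − 18, where Ps is the price sellers receive.
On the curves, Pb = 1855/3 - (2/3)Q and Ps = 179/15 + (2/15)Q; the wedge Ps − Pb = 18 gives 179/15 + (2/15)Q − (1855/3 - (2/3)Q) = 18, so Q' = 780.5.
Then Pb = 1855/3 − (2/3)·780.5 = 98 and Ps = 179/15 + (2/15)·780.5 = 116.
ΔCS = ½(758 + 780.5)(113 − 98) = 11538.75; ΔPS = ½(758 + 780.5)(116 − 113) = 2307.75.
Government spending = 18 × 780.5 = 14049.
Net change = 11538.75 + 2307.75 − 14049 = -202.5. The loss equals the DWL triangle ½·18·22.5.

Net change in total surplus = -$202.5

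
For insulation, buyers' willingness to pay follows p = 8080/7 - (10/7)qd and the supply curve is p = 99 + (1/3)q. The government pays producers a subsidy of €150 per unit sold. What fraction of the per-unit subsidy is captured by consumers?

Consumer share = 30/37

Pre-subsidy: 8080/7 - (10/7)q = 99 + (1/3)q gives q* = 22161/37 and p* = 11050/37.
With the subsidy, sellers receive ps = pb + 150 for each unit, where pb is the price buyers pay.
On the curves, pb = 8080/7 - (10/7)q and ps = 99 + (1/3)q; the wedge ps − pb = 150 gives 99 + (1/3)q − (8080/7 - (10/7)q) = 150, so q' = 25311/37.
Then pb = 8080/7 − (10/7)·(25311/37) = 6550/37 and ps = 99 + (1/3)·(25311/37) = 12100/37.
Buyers' price falls by p* − pb = 11050/37 − 6550/37 = 4500/37; sellers' price rises by ps − p* = 12100/37 − 11050/37 = 1050/37.
So consumers capture (4500/37)/150 = 30/37 of each unit of subsidy.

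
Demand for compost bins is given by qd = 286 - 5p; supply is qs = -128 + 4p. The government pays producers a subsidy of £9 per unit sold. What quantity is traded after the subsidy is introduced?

Pre-subsidy: 286 - 5p = -128 + 4p gives p* = 46, q* = 56.
With the subsidy, sellers receive ps = pb + 9 for each unit, where pb is the price buyers pay.
Supply in terms of pb becomes qs = -128 + 4(pb + 9) = -92 + 4pb. Setting this equal to demand: 286 - 5pb = -92 + 4pb, so pb = 42.
Sellers receive ps = 42 + 9 = 51; q' = 286 − 5·42 = 76.

q' = 76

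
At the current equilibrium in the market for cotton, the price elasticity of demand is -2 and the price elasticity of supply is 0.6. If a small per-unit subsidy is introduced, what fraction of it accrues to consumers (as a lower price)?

For a small subsidy around the equilibrium, the benefit split depends on the relative slopes, which at a point are proportional to the elasticities.
Buyer share = εs/(εs + |εd|) = 0.6/(0.6 + 2) = 3/13; seller share = |εd|/(εs + |εd|) = 10/13.

Consumer share = 3/13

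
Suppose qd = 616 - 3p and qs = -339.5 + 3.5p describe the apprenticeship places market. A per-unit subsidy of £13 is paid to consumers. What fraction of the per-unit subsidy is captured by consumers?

Consumer share = 7/13

Pre-subsidy: 616 - 3p = -339.5 + 3.5p gives p* = 147, q* = 175.
With the rebate, buyers effectively pay pb = ps − 13, where ps is the price sellers receive.
Demand in terms of ps becomes qd = 616 − 3(ps − 13) = 655 - 3ps. Setting this equal to supply: 655 - 3ps = -339.5 + 3.5ps, so ps = 153.
Buyers pay pb = 153 − 13 = 140; q' = -339.5 + 3.5·153 = 196.
Buyers' price falls by p* − pb = 147 − 140 = 7; sellers' price rises by ps − p* = 153 − 147 = 6.
So consumers capture 7/13 = 7/13 of each unit of subsidy.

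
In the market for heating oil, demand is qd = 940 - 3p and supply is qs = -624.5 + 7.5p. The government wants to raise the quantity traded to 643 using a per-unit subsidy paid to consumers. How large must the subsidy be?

Required subsidy s = 70 per unit

At q = 643, invert demand for the buyer price: pb = (940 − 643)/3 = 99; invert supply for the seller price: ps = (643 − (-624.5))/7.5 = 169.
The subsidy must fill the gap: s = ps − pb = 169 − 99 = 70.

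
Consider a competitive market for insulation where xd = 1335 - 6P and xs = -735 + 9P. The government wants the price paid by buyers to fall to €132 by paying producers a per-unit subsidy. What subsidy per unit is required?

Required subsidy s = €10 per unit

At a buyer price of 132, quantity demanded is 1335 − 6·132 = 543.
Sellers supply 543 only when they receive Ps with -735 + 9·Ps = 543, i.e. Ps = 142.
s = Ps − Pb = 142 − 132 = 10.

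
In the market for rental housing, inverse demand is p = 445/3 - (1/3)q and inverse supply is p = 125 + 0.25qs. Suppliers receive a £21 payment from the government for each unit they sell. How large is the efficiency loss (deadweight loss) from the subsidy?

Pre-subsidy: 445/3 - (1/3)q = 125 + 0.25q gives q* = 40 and p* = 135.
With the subsidy, sellers receive ps = pb + 21 for each unit, where pb is the price buyers pay.
On the curves, pb = 445/3 - (1/3)q and ps = 125 + 0.25q; the wedge ps − pb = 21 gives 125 + 0.25q − (445/3 - (1/3)q) = 21, so q' = 76.
Then pb = 445/3 − (1/3)·76 = 123 and ps = 125 + 0.25·76 = 144.
The subsidy expands output by 76 − 40 = 36 past the efficient level; on those units the gap between marginal cost and willingness to pay runs from 0 up to 21.
DWL = ½ × 21 × 36 = 378.

Deadweight loss = £378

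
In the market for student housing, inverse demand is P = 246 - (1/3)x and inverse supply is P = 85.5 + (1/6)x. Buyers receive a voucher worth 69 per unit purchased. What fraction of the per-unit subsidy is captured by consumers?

Consumer share = 2/3

Pre-subsidy: 246 - (1/3)x = 85.5 + (1/6)x gives x* = 321 and P* = 139.
With the rebate, buyers effectively pay Pb = Ps − 69, where Ps is the price sellers receive.
On the curves, Pb = 246 - (1/3)x and Ps = 85.5 + (1/6)x; the wedge Ps − Pb = 69 gives 85.5 + (1/6)x − (246 - (1/3)x) = 69, so x' = 459.
Then Pb = 246 − (1/3)·459 = 93 and Ps = 85.5 + (1/6)·459 = 162.
Buyers' price falls by P* − Pb = 139 − 93 = 46; sellers' price rises by Ps − P* = 162 − 139 = 23.
So consumers capture 46/69 = 2/3 of each unit of subsidy.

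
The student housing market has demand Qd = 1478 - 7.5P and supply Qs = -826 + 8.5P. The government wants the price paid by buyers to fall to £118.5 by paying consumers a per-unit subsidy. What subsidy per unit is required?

At a buyer price of 118.5, quantity demanded is 1478 − 7.5·118.5 = 589.25.
Sellers supply 589.25 only when they receive Ps with -826 + 8.5·Ps = 589.25, i.e. Ps = 166.5.
s = Ps − Pb = 166.5 − 118.5 = 48.

Required subsidy s = £48 per unit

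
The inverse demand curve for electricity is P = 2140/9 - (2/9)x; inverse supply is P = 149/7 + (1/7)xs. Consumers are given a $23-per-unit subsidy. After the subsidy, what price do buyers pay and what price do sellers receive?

Pre-subsidy: 2140/9 - (2/9)x = 149/7 + (1/7)x gives x* = 593 and P* = 106.
With the rebate, buyers effectively pay Pb = Ps − 23, where Ps is the price sellers receive.
On the curves, Pb = 2140/9 - (2/9)x and Ps = 149/7 + (1/7)x; the wedge Ps − Pb = 23 gives 149/7 + (1/7)x − (2140/9 - (2/9)x) = 23, so x' = 656.
Then Pb = 2140/9 − (2/9)·656 = 92 and Ps = 149/7 + (1/7)·656 = 115.

Buyers pay $92; sellers receive $115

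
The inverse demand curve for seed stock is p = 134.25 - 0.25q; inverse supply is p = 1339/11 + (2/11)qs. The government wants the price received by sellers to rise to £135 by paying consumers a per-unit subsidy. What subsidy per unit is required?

At a seller price of 135, quantity supplied is -669.5 + 5.5·135 = 73.
Buyers absorb 73 only when they pay pb = 134.25 − 0.25·73 = 116.
s = ps − pb = 135 − 116 = 19.

Required subsidy s = £19 per unit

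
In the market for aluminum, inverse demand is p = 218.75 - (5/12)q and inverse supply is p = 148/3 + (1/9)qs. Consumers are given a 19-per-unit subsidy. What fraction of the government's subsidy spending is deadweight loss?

DWL / government spending = 6/119

Pre-subsidy: 218.75 - (5/12)q = 148/3 + (1/9)q gives q* = 321 and p* = 85.
With the rebate, buyers effectively pay pb = ps − 19, where ps is the price sellers receive.
On the curves, pb = 218.75 - (5/12)q and ps = 148/3 + (1/9)q; the wedge ps − pb = 19 gives 148/3 + (1/9)q − (218.75 - (5/12)q) = 19, so q' = 357.
Then pb = 218.75 − (5/12)·357 = 70 and ps = 148/3 + (1/9)·357 = 89.
ΔCS = ½(321 + 357)(85 − 70) = 5085; ΔPS = ½(321 + 357)(89 − 85) = 1356.
Government spending = 19 × 357 = 6783.
DWL = ½ × 19 × (357 − 321) = 342; fraction = 342 / 6783 = 6/119.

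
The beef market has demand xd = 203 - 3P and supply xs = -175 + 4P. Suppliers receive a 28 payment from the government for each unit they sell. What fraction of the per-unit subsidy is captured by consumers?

Consumer share = 4/7

Pre-subsidy: 203 - 3P = -175 + 4P gives P* = 54, x* = 41.
With the subsidy, sellers receive Ps = Pb + 28 for each unit, where Pb is the price buyers pay.
Supply in terms of Pb becomes xs = -175 + 4(Pb + 28) = -63 + 4Pb. Setting this equal to demand: 203 - 3Pb = -63 + 4Pb, so Pb = 38.
Sellers receive Ps = 38 + 28 = 66; x' = 203 − 3·38 = 89.
Buyers' price falls by P* − Pb = 54 − 38 = 16; sellers' price rises by Ps − P* = 66 − 54 = 12.
So consumers capture 16/28 = 4/7 of each unit of subsidy.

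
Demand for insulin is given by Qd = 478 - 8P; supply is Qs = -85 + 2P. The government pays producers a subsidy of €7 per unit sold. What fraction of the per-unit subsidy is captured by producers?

Producer share = 0.8

Pre-subsidy: 478 - 8P = -85 + 2P gives P* = 56.3, Q* = 27.6.
With the subsidy, sellers receive Ps = Pb + 7 for each unit, where Pb is the price buyers pay.
Supply in terms of Pb becomes Qs = -85 + 2(Pb + 7) = -71 + 2Pb. Setting this equal to demand: 478 - 8Pb = -71 + 2Pb, so Pb = 54.9.
Sellers receive Ps = 54.9 + 7 = 61.9; Q' = 478 − 8·54.9 = 38.8.
Buyers' price falls by P* − Pb = 56.3 − 54.9 = 1.4; sellers' price rises by Ps − P* = 61.9 − 56.3 = 5.6.
So producers capture 5.6/7 = 0.8 of each unit of subsidy.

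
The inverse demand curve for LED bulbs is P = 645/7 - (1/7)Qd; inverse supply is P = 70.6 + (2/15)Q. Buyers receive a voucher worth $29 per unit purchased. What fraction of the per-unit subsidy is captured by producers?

Pre-subsidy: 645/7 - (1/7)Q = 70.6 + (2/15)Q gives Q* = 78 and P* = 81.
With the rebate, buyers effectively pay Pb = Ps − 29, where Ps is the price sellers receive.
On the curves, Pb = 645/7 - (1/7)Q and Ps = 70.6 + (2/15)Q; the wedge Ps − Pb = 29 gives 70.6 + (2/15)Q − (645/7 - (1/7)Q) = 29, so Q' = 183.
Then Pb = 645/7 − (1/7)·183 = 66 and Ps = 70.6 + (2/15)·183 = 95.
Buyers' price falls by P* − Pb = 81 − 66 = 15; sellers' price rises by Ps − P* = 95 − 81 = 14.
So producers capture 14/29 = 14/29 of each unit of subsidy.

Producer share = 14/29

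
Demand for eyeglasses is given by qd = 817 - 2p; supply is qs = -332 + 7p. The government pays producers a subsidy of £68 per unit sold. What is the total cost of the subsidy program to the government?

Government cost = 408476/9

Pre-subsidy: 817 - 2p = -332 + 7p gives p* = 383/3, q* = 1685/3.
With the subsidy, sellers receive ps = pb + 68 for each unit, where pb is the price buyers pay.
Supply in terms of pb becomes qs = -332 + 7(pb + 68) = 144 + 7pb. Setting this equal to demand: 817 - 2pb = 144 + 7pb, so pb = 673/9.
Sellers receive ps = 673/9 + 68 = 1285/9; q' = 817 − 2·(673/9) = 6007/9.
Government outlay = subsidy × quantity = 68 × 6007/9 = 408476/9.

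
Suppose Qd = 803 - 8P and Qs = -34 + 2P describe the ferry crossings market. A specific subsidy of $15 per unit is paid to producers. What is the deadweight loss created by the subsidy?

Pre-subsidy: 803 - 8P = -34 + 2P gives P* = 83.7, Q* = 133.4.
With the subsidy, sellers receive Ps = Pb + 15 for each unit, where Pb is the price buyers pay.
Supply in terms of Pb becomes Qs = -34 + 2(Pb + 15) = -4 + 2Pb. Setting this equal to demand: 803 - 8Pb = -4 + 2Pb, so Pb = 80.7.
Sellers receive Ps = 80.7 + 15 = 95.7; Q' = 803 − 8·80.7 = 157.4.
The subsidy expands output by 157.4 − 133.4 = 24 past the efficient level; on those units the gap between marginal cost and willingness to pay runs from 0 up to 15.
DWL = ½ × 15 × 24 = 180.

Deadweight loss = $180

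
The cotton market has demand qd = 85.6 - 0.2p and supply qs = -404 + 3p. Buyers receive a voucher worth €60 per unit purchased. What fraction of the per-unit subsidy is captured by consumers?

Pre-subsidy: 85.6 - 0.2p = -404 + 3p gives p* = 153, q* = 55.
With the rebate, buyers effectively pay pb = ps − 60, where ps is the price sellers receive.
Demand in terms of ps becomes qd = 85.6 − 0.2(ps − 60) = 97.6 - 0.2ps. Setting this equal to supply: 97.6 - 0.2ps = -404 + 3ps, so ps = 156.75.
Buyers pay pb = 156.75 − 60 = 96.75; q' = -404 + 3·156.75 = 66.25.
Buyers' price falls by p* − pb = 153 − 96.75 = 56.25; sellers' price rises by ps − p* = 156.75 − 153 = 3.75.
So consumers capture 56.25/60 = 0.9375 of each unit of subsidy.

Consumer share = 0.9375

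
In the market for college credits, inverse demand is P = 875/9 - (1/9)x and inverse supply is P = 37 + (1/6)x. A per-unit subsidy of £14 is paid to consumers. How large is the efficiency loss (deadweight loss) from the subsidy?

Deadweight loss = £352.8

Pre-subsidy: 875/9 - (1/9)x = 37 + (1/6)x gives x* = 216.8 and P* = 1097/15.
With the rebate, buyers effectively pay Pb = Ps − 14, where Ps is the price sellers receive.
On the curves, Pb = 875/9 - (1/9)x and Ps = 37 + (1/6)x; the wedge Ps − Pb = 14 gives 37 + (1/6)x − (875/9 - (1/9)x) = 14, so x' = 267.2.
Then Pb = 875/9 − (1/9)·267.2 = 1013/15 and Ps = 37 + (1/6)·267.2 = 1223/15.
The subsidy expands output by 267.2 − 216.8 = 50.4 past the efficient level; on those units the gap between marginal cost and willingness to pay runs from 0 up to 14.
DWL = ½ × 14 × 50.4 = 352.8.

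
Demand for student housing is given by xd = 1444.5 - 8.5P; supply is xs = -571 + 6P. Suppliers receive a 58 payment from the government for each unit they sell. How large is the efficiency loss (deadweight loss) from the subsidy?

Deadweight loss = 5916

Pre-subsidy: 1444.5 - 8.5P = -571 + 6P gives P* = 139, x* = 263.
With the subsidy, sellers receive Ps = Pb + 58 for each unit, where Pb is the price buyers pay.
Supply in terms of Pb becomes xs = -571 + 6(Pb + 58) = -223 + 6Pb. Setting this equal to demand: 1444.5 - 8.5Pb = -223 + 6Pb, so Pb = 115.
Sellers receive Ps = 115 + 58 = 173; x' = 1444.5 − 8.5·115 = 467.
The subsidy expands output by 467 − 263 = 204 past the efficient level; on those units the gap between marginal cost and willingness to pay runs from 0 up to 58.
DWL = ½ × 58 × 204 = 5916.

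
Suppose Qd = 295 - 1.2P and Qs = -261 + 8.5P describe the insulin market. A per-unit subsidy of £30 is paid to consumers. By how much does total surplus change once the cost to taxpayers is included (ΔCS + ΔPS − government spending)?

Net change in total surplus = -45900/97

Pre-subsidy: 295 - 1.2P = -261 + 8.5P gives P* = 5560/97, Q* = 21943/97.
With the rebate, buyers effectively pay Pb = Ps − 30, where Ps is the price sellers receive.
Demand in terms of Ps becomes Qd = 295 − 1.2(Ps − 30) = 331 - 1.2Ps. Setting this equal to supply: 331 - 1.2Ps = -261 + 8.5Ps, so Ps = 5920/97.
Buyers pay Pb = 5920/97 − 30 = 3010/97; Q' = -261 + 8.5·(5920/97) = 25003/97.
ΔCS = ½(21943/97 + 25003/97)(5560/97 − 3010/97) = 59856150/9409; ΔPS = ½(21943/97 + 25003/97)(5920/97 − 5560/97) = 8450280/9409.
Government spending = 30 × 25003/97 = 750090/97.
Net change = 59856150/9409 + 8450280/9409 − 750090/97 = -45900/97. The loss equals the DWL triangle ½·30·3060/97.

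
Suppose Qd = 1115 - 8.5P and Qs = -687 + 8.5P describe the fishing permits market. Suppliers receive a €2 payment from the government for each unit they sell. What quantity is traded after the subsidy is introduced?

Q' = 222.5

Pre-subsidy: 1115 - 8.5P = -687 + 8.5P gives P* = 106, Q* = 214.
With the subsidy, sellers receive Ps = Pb + 2 for each unit, where Pb is the price buyers pay.
Supply in terms of Pb becomes Qs = -687 + 8.5(Pb + 2) = -670 + 8.5Pb. Setting this equal to demand: 1115 - 8.5Pb = -670 + 8.5Pb, so Pb = 105.
Sellers receive Ps = 105 + 2 = 107; Q' = 1115 − 8.5·105 = 222.5.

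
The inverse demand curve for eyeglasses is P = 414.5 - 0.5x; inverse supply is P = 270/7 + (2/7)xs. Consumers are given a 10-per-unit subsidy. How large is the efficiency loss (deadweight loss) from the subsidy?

Pre-subsidy: 414.5 - 0.5x = 270/7 + (2/7)x gives x* = 5263/11 and P* = 1928/11.
With the rebate, buyers effectively pay Pb = Ps − 10, where Ps is the price sellers receive.
On the curves, Pb = 414.5 - 0.5x and Ps = 270/7 + (2/7)x; the wedge Ps − Pb = 10 gives 270/7 + (2/7)x − (414.5 - 0.5x) = 10, so x' = 5403/11.
Then Pb = 414.5 − 0.5·(5403/11) = 1858/11 and Ps = 270/7 + (2/7)·(5403/11) = 1968/11.
The subsidy expands output by 5403/11 − 5263/11 = 140/11 past the efficient level; on those units the gap between marginal cost and willingness to pay runs from 0 up to 10.
DWL = ½ × 10 × 140/11 = 700/11.

Deadweight loss = 700/11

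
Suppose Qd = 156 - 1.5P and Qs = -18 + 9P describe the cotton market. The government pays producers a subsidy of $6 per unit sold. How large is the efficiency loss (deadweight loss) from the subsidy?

Pre-subsidy: 156 - 1.5P = -18 + 9P gives P* = 116/7, Q* = 918/7.
With the subsidy, sellers receive Ps = Pb + 6 for each unit, where Pb is the price buyers pay.
Supply in terms of Pb becomes Qs = -18 + 9(Pb + 6) = 36 + 9Pb. Setting this equal to demand: 156 - 1.5Pb = 36 + 9Pb, so Pb = 80/7.
Sellers receive Ps = 80/7 + 6 = 122/7; Q' = 156 − 1.5·(80/7) = 972/7.
The subsidy expands output by 972/7 − 918/7 = 54/7 past the efficient level; on those units the gap between marginal cost and willingness to pay runs from 0 up to 6.
DWL = ½ × 6 × 54/7 = 162/7.

Deadweight loss = 162/7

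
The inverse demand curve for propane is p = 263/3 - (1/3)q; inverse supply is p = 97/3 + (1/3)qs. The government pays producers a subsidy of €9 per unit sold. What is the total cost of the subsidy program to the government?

Pre-subsidy: 263/3 - (1/3)q = 97/3 + (1/3)q gives q* = 83 and p* = 60.
With the subsidy, sellers receive ps = pb + 9 for each unit, where pb is the price buyers pay.
On the curves, pb = 263/3 - (1/3)q and ps = 97/3 + (1/3)q; the wedge ps − pb = 9 gives 97/3 + (1/3)q − (263/3 - (1/3)q) = 9, so q' = 96.5.
Then pb = 263/3 − (1/3)·96.5 = 55.5 and ps = 97/3 + (1/3)·96.5 = 64.5.
Government outlay = subsidy × quantity = 9 × 96.5 = 868.5.

Government cost = €868.5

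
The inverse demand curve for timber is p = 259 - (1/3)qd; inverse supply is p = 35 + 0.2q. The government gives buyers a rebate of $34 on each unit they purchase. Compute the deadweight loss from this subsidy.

Pre-subsidy: 259 - (1/3)q = 35 + 0.2q gives q* = 420 and p* = 119.
With the rebate, buyers effectively pay pb = ps − 34, where ps is the price sellers receive.
On the curves, pb = 259 - (1/3)q and ps = 35 + 0.2q; the wedge ps − pb = 34 gives 35 + 0.2q − (259 - (1/3)q) = 34, so q' = 483.75.
Then pb = 259 − (1/3)·483.75 = 97.75 and ps = 35 + 0.2·483.75 = 131.75.
The subsidy expands output by 483.75 − 420 = 63.75 past the efficient level; on those units the gap between marginal cost and willingness to pay runs from 0 up to 34.
DWL = ½ × 34 × 63.75 = 1083.75.

Deadweight loss = $1083.75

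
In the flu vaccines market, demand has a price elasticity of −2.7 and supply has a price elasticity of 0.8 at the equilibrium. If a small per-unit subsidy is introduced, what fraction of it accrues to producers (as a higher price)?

Producer share = 27/35

For a small subsidy around the equilibrium, the benefit split depends on the relative slopes, which at a point are proportional to the elasticities.
Buyer share = εs/(εs + |εd|) = 0.8/(0.8 + 2.7) = 8/35; seller share = |εd|/(εs + |εd|) = 27/35.
So producers capture 27/35 of the subsidy.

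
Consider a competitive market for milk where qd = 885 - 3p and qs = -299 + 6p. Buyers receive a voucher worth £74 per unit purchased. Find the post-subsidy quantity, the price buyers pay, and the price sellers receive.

q' = 1915/3; buyers pay 740/9; sellers receive 1406/9

Pre-subsidy: 885 - 3p = -299 + 6p gives p* = 1184/9, q* = 1471/3.
With the rebate, buyers effectively pay pb = ps − 74, where ps is the price sellers receive.
Demand in terms of ps becomes qd = 885 − 3(ps − 74) = 1107 - 3ps. Setting this equal to supply: 1107 - 3ps = -299 + 6ps, so ps = 1406/9.
Buyers pay pb = 1406/9 − 74 = 740/9; q' = -299 + 6·(1406/9) = 1915/3.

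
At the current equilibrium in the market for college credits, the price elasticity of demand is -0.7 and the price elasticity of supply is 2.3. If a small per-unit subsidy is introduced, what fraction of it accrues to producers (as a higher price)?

For a small subsidy around the equilibrium, the benefit split depends on the relative slopes, which at a point are proportional to the elasticities.
Buyer share = εs/(εs + |εd|) = 2.3/(2.3 + 0.7) = 23/30; seller share = |εd|/(εs + |εd|) = 7/30.
So producers capture 7/30 of the subsidy.

Producer share = 7/30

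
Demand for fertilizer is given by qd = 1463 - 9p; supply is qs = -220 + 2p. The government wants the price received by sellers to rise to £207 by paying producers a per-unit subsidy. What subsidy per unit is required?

At a seller price of 207, quantity supplied is -220 + 2·207 = 194.
Buyers absorb 194 only when they pay pb with 1463 − 9·pb = 194, i.e. pb = 141.
s = ps − pb = 207 − 141 = 66.

Required subsidy s = £66 per unit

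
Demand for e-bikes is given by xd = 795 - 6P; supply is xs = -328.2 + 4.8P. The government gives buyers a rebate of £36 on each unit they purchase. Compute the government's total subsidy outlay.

Pre-subsidy: 795 - 6P = -328.2 + 4.8P gives P* = 104, x* = 171.
With the rebate, buyers effectively pay Pb = Ps − 36, where Ps is the price sellers receive.
Demand in terms of Ps becomes xd = 795 − 6(Ps − 36) = 1011 - 6Ps. Setting this equal to supply: 1011 - 6Ps = -328.2 + 4.8Ps, so Ps = 124.
Buyers pay Pb = 124 − 36 = 88; x' = -328.2 + 4.8·124 = 267.
Government outlay = subsidy × quantity = 36 × 267 = 9612.

Government cost = £9612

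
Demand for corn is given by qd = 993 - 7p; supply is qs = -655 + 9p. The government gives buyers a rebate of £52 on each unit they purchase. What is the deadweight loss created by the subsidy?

Pre-subsidy: 993 - 7p = -655 + 9p gives p* = 103, q* = 272.
With the rebate, buyers effectively pay pb = ps − 52, where ps is the price sellers receive.
Demand in terms of ps becomes qd = 993 − 7(ps − 52) = 1357 - 7ps. Setting this equal to supply: 1357 - 7ps = -655 + 9ps, so ps = 125.75.
Buyers pay pb = 125.75 − 52 = 73.75; q' = -655 + 9·125.75 = 476.75.
The subsidy expands output by 476.75 − 272 = 204.75 past the efficient level; on those units the gap between marginal cost and willingness to pay runs from 0 up to 52.
DWL = ½ × 52 × 204.75 = 5323.5.

Deadweight loss = £5323.5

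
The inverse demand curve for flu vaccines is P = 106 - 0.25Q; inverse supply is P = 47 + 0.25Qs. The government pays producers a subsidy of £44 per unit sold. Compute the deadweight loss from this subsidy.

Deadweight loss = £1936

Pre-subsidy: 106 - 0.25Q = 47 + 0.25Q gives Q* = 118 and P* = 76.5.
With the subsidy, sellers receive Ps = Pb + 44 for each unit, where Pb is the price buyers pay.
On the curves, Pb = 106 - 0.25Q and Ps = 47 + 0.25Q; the wedge Ps − Pb = 44 gives 47 + 0.25Q − (106 - 0.25Q) = 44, so Q' = 206.
Then Pb = 106 − 0.25·206 = 54.5 and Ps = 47 + 0.25·206 = 98.5.
The subsidy expands output by 206 − 118 = 88 past the efficient level; on those units the gap between marginal cost and willingness to pay runs from 0 up to 44.
DWL = ½ × 44 × 88 = 1936.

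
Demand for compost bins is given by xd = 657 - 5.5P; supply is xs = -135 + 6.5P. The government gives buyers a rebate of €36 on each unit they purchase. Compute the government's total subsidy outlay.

Government cost = €14445

Pre-subsidy: 657 - 5.5P = -135 + 6.5P gives P* = 66, x* = 294.
With the rebate, buyers effectively pay Pb = Ps − 36, where Ps is the price sellers receive.
Demand in terms of Ps becomes xd = 657 − 5.5(Ps − 36) = 855 - 5.5Ps. Setting this equal to supply: 855 - 5.5Ps = -135 + 6.5Ps, so Ps = 82.5.
Buyers pay Pb = 82.5 − 36 = 46.5; x' = -135 + 6.5·82.5 = 401.25.
Government outlay = subsidy × quantity = 36 × 401.25 = 14445.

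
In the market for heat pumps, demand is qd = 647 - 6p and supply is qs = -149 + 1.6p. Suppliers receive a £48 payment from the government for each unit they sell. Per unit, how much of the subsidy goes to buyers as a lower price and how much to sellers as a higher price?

Pre-subsidy: 647 - 6p = -149 + 1.6p gives p* = 1990/19, q* = 353/19.
With the subsidy, sellers receive ps = pb + 48 for each unit, where pb is the price buyers pay.
Supply in terms of pb becomes qs = -149 + 1.6(pb + 48) = -72.2 + 1.6pb. Setting this equal to demand: 647 - 6pb = -72.2 + 1.6pb, so pb = 1798/19.
Sellers receive ps = 1798/19 + 48 = 2710/19; q' = 647 − 6·(1798/19) = 1505/19.
Buyers' price falls by p* − pb = 1990/19 − 1798/19 = 192/19; sellers' price rises by ps − p* = 2710/19 − 1990/19 = 720/19.

Buyers gain 192/19 per unit; sellers gain 720/19 per unit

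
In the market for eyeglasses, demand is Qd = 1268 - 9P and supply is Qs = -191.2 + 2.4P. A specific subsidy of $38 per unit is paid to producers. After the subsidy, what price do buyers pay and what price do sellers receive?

Buyers pay $120; sellers receive $158

Pre-subsidy: 1268 - 9P = -191.2 + 2.4P gives P* = 128, Q* = 116.
With the subsidy, sellers receive Ps = Pb + 38 for each unit, where Pb is the price buyers pay.
Supply in terms of Pb becomes Qs = -191.2 + 2.4(Pb + 38) = -100 + 2.4Pb. Setting this equal to demand: 1268 - 9Pb = -100 + 2.4Pb, so Pb = 120.
Sellers receive Ps = 120 + 38 = 158; Q' = 1268 − 9·120 = 188.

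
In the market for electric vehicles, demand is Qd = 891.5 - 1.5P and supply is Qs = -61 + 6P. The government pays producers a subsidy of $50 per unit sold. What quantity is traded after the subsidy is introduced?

Q' = 761

Pre-subsidy: 891.5 - 1.5P = -61 + 6P gives P* = 127, Q* = 701.
With the subsidy, sellers receive Ps = Pb + 50 for each unit, where Pb is the price buyers pay.
Supply in terms of Pb becomes Qs = -61 + 6(Pb + 50) = 239 + 6Pb. Setting this equal to demand: 891.5 - 1.5Pb = 239 + 6Pb, so Pb = 87.
Sellers receive Ps = 87 + 50 = 137; Q' = 891.5 − 1.5·87 = 761.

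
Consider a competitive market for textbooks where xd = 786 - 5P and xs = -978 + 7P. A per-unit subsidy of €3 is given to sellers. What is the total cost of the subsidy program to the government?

Government cost = €179.25

Pre-subsidy: 786 - 5P = -978 + 7P gives P* = 147, x* = 51.
With the subsidy, sellers receive Ps = Pb + 3 for each unit, where Pb is the price buyers pay.
Supply in terms of Pb becomes xs = -978 + 7(Pb + 3) = -957 + 7Pb. Setting this equal to demand: 786 - 5Pb = -957 + 7Pb, so Pb = 145.25.
Sellers receive Ps = 145.25 + 3 = 148.25; x' = 786 − 5·145.25 = 59.75.
Government outlay = subsidy × quantity = 3 × 59.75 = 179.25.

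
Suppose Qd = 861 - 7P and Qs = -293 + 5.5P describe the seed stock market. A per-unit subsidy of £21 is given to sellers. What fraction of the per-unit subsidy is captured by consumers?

Consumer share = 0.44

Pre-subsidy: 861 - 7P = -293 + 5.5P gives P* = 92.32, Q* = 214.76.
With the subsidy, sellers receive Ps = Pb + 21 for each unit, where Pb is the price buyers pay.
Supply in terms of Pb becomes Qs = -293 + 5.5(Pb + 21) = -177.5 + 5.5Pb. Setting this equal to demand: 861 - 7Pb = -177.5 + 5.5Pb, so Pb = 83.08.
Sellers receive Ps = 83.08 + 21 = 104.08; Q' = 861 − 7·83.08 = 279.44.
Buyers' price falls by P* − Pb = 92.32 − 83.08 = 9.24; sellers' price rises by Ps − P* = 104.08 − 92.32 = 11.76.
So consumers capture 9.24/21 = 0.44 of each unit of subsidy.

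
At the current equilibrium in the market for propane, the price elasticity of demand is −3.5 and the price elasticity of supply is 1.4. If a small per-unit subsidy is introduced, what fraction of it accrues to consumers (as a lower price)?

For a small subsidy around the equilibrium, the benefit split depends on the relative slopes, which at a point are proportional to the elasticities.
Buyer share = εs/(εs + |εd|) = 1.4/(1.4 + 3.5) = 2/7; seller share = |εd|/(εs + |εd|) = 5/7.

Consumer share = 2/7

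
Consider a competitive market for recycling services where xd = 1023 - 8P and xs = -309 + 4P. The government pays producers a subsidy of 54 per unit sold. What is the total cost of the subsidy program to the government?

Government cost = 15066

Pre-subsidy: 1023 - 8P = -309 + 4P gives P* = 111, x* = 135.
With the subsidy, sellers receive Ps = Pb + 54 for each unit, where Pb is the price buyers pay.
Supply in terms of Pb becomes xs = -309 + 4(Pb + 54) = -93 + 4Pb. Setting this equal to demand: 1023 - 8Pb = -93 + 4Pb, so Pb = 93.
Sellers receive Ps = 93 + 54 = 147; x' = 1023 − 8·93 = 279.
Government outlay = subsidy × quantity = 54 × 279 = 15066.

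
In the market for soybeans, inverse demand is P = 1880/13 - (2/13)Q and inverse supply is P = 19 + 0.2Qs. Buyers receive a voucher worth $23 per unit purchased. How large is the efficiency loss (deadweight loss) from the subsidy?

Deadweight loss = $747.5

Pre-subsidy: 1880/13 - (2/13)Q = 19 + 0.2Q gives Q* = 355 and P* = 90.
With the rebate, buyers effectively pay Pb = Ps − 23, where Ps is the price sellers receive.
On the curves, Pb = 1880/13 - (2/13)Q and Ps = 19 + 0.2Q; the wedge Ps − Pb = 23 gives 19 + 0.2Q − (1880/13 - (2/13)Q) = 23, so Q' = 420.
Then Pb = 1880/13 − (2/13)·420 = 80 and Ps = 19 + 0.2·420 = 103.
The subsidy expands output by 420 − 355 = 65 past the efficient level; on those units the gap between marginal cost and willingness to pay runs from 0 up to 23.
DWL = ½ × 23 × 65 = 747.5.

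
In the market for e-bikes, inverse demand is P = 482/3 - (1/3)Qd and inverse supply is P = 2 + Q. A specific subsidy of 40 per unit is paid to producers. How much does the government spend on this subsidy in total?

Government cost = 5960

Pre-subsidy: 482/3 - (1/3)Q = 2 + Q gives Q* = 119 and P* = 121.
With the subsidy, sellers receive Ps = Pb + 40 for each unit, where Pb is the price buyers pay.
On the curves, Pb = 482/3 - (1/3)Q and Ps = 2 + Q; the wedge Ps − Pb = 40 gives 2 + Q − (482/3 - (1/3)Q) = 40, so Q' = 149.
Then Pb = 482/3 − (1/3)·149 = 111 and Ps = 2 + 1·149 = 151.
Government outlay = subsidy × quantity = 40 × 149 = 5960.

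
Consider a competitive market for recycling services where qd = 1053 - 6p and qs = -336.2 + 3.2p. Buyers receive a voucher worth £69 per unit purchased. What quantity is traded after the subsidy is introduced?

q' = 291

Pre-subsidy: 1053 - 6p = -336.2 + 3.2p gives p* = 151, q* = 147.
With the rebate, buyers effectively pay pb = ps − 69, where ps is the price sellers receive.
Demand in terms of ps becomes qd = 1053 − 6(ps − 69) = 1467 - 6ps. Setting this equal to supply: 1467 - 6ps = -336.2 + 3.2ps, so ps = 196.
Buyers pay pb = 196 − 69 = 127; q' = -336.2 + 3.2·196 = 291.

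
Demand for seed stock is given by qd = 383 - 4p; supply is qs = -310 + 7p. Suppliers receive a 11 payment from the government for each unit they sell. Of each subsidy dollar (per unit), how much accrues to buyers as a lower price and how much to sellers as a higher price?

Pre-subsidy: 383 - 4p = -310 + 7p gives p* = 63, q* = 131.
With the subsidy, sellers receive ps = pb + 11 for each unit, where pb is the price buyers pay.
Supply in terms of pb becomes qs = -310 + 7(pb + 11) = -233 + 7pb. Setting this equal to demand: 383 - 4pb = -233 + 7pb, so pb = 56.
Sellers receive ps = 56 + 11 = 67; q' = 383 − 4·56 = 159.
Buyers' price falls by p* − pb = 63 − 56 = 7; sellers' price rises by ps − p* = 67 − 63 = 4.

Buyers gain 7 per unit; sellers gain 4 per unit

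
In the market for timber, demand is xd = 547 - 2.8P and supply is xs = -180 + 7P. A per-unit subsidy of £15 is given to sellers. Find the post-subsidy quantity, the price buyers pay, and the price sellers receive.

x' = 2585/7; buyers pay 3110/49; sellers receive 3845/49

Pre-subsidy: 547 - 2.8P = -180 + 7P gives P* = 3635/49, x* = 2375/7.
With the subsidy, sellers receive Ps = Pb + 15 for each unit, where Pb is the price buyers pay.
Supply in terms of Pb becomes xs = -180 + 7(Pb + 15) = -75 + 7Pb. Setting this equal to demand: 547 - 2.8Pb = -75 + 7Pb, so Pb = 3110/49.
Sellers receive Ps = 3110/49 + 15 = 3845/49; x' = 547 − 2.8·(3110/49) = 2585/7.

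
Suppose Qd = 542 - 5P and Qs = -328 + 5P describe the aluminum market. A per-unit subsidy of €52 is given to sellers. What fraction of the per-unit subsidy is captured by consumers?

Pre-subsidy: 542 - 5P = -328 + 5P gives P* = 87, Q* = 107.
With the subsidy, sellers receive Ps = Pb + 52 for each unit, where Pb is the price buyers pay.
Supply in terms of Pb becomes Qs = -328 + 5(Pb + 52) = -68 + 5Pb. Setting this equal to demand: 542 - 5Pb = -68 + 5Pb, so Pb = 61.
Sellers receive Ps = 61 + 52 = 113; Q' = 542 − 5·61 = 237.
Buyers' price falls by P* − Pb = 87 − 61 = 26; sellers' price rises by Ps − P* = 113 − 87 = 26.
So consumers capture 26/52 = 0.5 of each unit of subsidy.

Consumer share = 0.5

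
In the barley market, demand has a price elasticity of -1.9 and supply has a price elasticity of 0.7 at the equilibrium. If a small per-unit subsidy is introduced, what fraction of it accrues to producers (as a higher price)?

Producer share = 19/26

For a small subsidy around the equilibrium, the benefit split depends on the relative slopes, which at a point are proportional to the elasticities.
Buyer share = εs/(εs + |εd|) = 0.7/(0.7 + 1.9) = 7/26; seller share = |εd|/(εs + |εd|) = 19/26.
So producers capture 19/26 of the subsidy.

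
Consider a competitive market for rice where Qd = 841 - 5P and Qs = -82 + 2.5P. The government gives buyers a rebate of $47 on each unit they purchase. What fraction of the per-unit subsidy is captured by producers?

Producer share = 2/3

Pre-subsidy: 841 - 5P = -82 + 2.5P gives P* = 1846/15, Q* = 677/3.
With the rebate, buyers effectively pay Pb = Ps − 47, where Ps is the price sellers receive.
Demand in terms of Ps becomes Qd = 841 − 5(Ps − 47) = 1076 - 5Ps. Setting this equal to supply: 1076 - 5Ps = -82 + 2.5Ps, so Ps = 154.4.
Buyers pay Pb = 154.4 − 47 = 107.4; Q' = -82 + 2.5·154.4 = 304.
Buyers' price falls by P* − Pb = 1846/15 − 107.4 = 47/3; sellers' price rises by Ps − P* = 154.4 − 1846/15 = 94/3.
So producers capture (94/3)/47 = 2/3 of each unit of subsidy.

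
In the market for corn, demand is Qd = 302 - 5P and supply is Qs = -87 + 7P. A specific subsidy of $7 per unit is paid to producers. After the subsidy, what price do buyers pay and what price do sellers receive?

Buyers pay 85/3; sellers receive 106/3

Pre-subsidy: 302 - 5P = -87 + 7P gives P* = 389/12, Q* = 1679/12.
With the subsidy, sellers receive Ps = Pb + 7 for each unit, where Pb is the price buyers pay.
Supply in terms of Pb becomes Qs = -87 + 7(Pb + 7) = -38 + 7Pb. Setting this equal to demand: 302 - 5Pb = -38 + 7Pb, so Pb = 85/3.
Sellers receive Ps = 85/3 + 7 = 106/3; Q' = 302 − 5·(85/3) = 481/3.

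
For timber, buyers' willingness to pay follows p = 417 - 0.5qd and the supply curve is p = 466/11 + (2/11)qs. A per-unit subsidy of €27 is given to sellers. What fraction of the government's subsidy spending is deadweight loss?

DWL / government spending = 297/8836

Pre-subsidy: 417 - 0.5q = 466/11 + (2/11)q gives q* = 8242/15 and p* = 2134/15.
With the subsidy, sellers receive ps = pb + 27 for each unit, where pb is the price buyers pay.
On the curves, pb = 417 - 0.5q and ps = 466/11 + (2/11)q; the wedge ps − pb = 27 gives 466/11 + (2/11)q − (417 - 0.5q) = 27, so q' = 8836/15.
Then pb = 417 − 0.5·(8836/15) = 1837/15 and ps = 466/11 + (2/11)·(8836/15) = 2242/15.
ΔCS = ½(8242/15 + 8836/15)(2134/15 − 1837/15) = 11271.48; ΔPS = ½(8242/15 + 8836/15)(2242/15 − 2134/15) = 4098.72.
Government spending = 27 × 8836/15 = 15904.8.
DWL = ½ × 27 × (8836/15 − 8242/15) = 534.6; fraction = 534.6 / 15904.8 = 297/8836.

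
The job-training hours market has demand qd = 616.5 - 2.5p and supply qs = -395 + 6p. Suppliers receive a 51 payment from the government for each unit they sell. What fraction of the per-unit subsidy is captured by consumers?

Consumer share = 12/17

Pre-subsidy: 616.5 - 2.5p = -395 + 6p gives p* = 119, q* = 319.
With the subsidy, sellers receive ps = pb + 51 for each unit, where pb is the price buyers pay.
Supply in terms of pb becomes qs = -395 + 6(pb + 51) = -89 + 6pb. Setting this equal to demand: 616.5 - 2.5pb = -89 + 6pb, so pb = 83.
Sellers receive ps = 83 + 51 = 134; q' = 616.5 − 2.5·83 = 409.
Buyers' price falls by p* − pb = 119 − 83 = 36; sellers' price rises by ps − p* = 134 − 119 = 15.
So consumers capture 36/51 = 12/17 of each unit of subsidy.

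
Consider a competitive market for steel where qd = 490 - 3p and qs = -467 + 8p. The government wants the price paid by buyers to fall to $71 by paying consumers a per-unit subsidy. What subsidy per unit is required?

At a buyer price of 71, quantity demanded is 490 − 3·71 = 277.
Sellers supply 277 only when they receive ps with -467 + 8·ps = 277, i.e. ps = 93.
s = ps − pb = 93 − 71 = 22.

Required subsidy s = $22 per unit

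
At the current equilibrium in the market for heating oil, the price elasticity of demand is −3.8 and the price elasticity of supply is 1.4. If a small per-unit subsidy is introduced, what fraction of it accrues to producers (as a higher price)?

For a small subsidy around the equilibrium, the benefit split depends on the relative slopes, which at a point are proportional to the elasticities.
Buyer share = εs/(εs + |εd|) = 1.4/(1.4 + 3.8) = 7/26; seller share = |εd|/(εs + |εd|) = 19/26.
So producers capture 19/26 of the subsidy.

Producer share = 19/26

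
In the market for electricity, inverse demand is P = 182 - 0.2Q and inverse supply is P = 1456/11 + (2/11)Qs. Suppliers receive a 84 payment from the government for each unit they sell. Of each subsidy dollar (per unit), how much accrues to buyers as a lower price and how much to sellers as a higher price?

Pre-subsidy: 182 - 0.2Q = 1456/11 + (2/11)Q gives Q* = 130 and P* = 156.
With the subsidy, sellers receive Ps = Pb + 84 for each unit, where Pb is the price buyers pay.
On the curves, Pb = 182 - 0.2Q and Ps = 1456/11 + (2/11)Q; the wedge Ps − Pb = 84 gives 1456/11 + (2/11)Q − (182 - 0.2Q) = 84, so Q' = 350.
Then Pb = 182 − 0.2·350 = 112 and Ps = 1456/11 + (2/11)·350 = 196.
Buyers' price falls by P* − Pb = 156 − 112 = 44; sellers' price rises by Ps − P* = 196 − 156 = 40.

Buyers gain 44 per unit; sellers gain 40 per unit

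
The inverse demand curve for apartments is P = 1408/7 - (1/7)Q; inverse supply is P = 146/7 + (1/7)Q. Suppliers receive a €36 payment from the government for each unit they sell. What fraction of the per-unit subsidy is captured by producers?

Producer share = 0.5

Pre-subsidy: 1408/7 - (1/7)Q = 146/7 + (1/7)Q gives Q* = 631 and P* = 111.
With the subsidy, sellers receive Ps = Pb + 36 for each unit, where Pb is the price buyers pay.
On the curves, Pb = 1408/7 - (1/7)Q and Ps = 146/7 + (1/7)Q; the wedge Ps − Pb = 36 gives 146/7 + (1/7)Q − (1408/7 - (1/7)Q) = 36, so Q' = 757.
Then Pb = 1408/7 − (1/7)·757 = 93 and Ps = 146/7 + (1/7)·757 = 129.
Buyers' price falls by P* − Pb = 111 − 93 = 18; sellers' price rises by Ps − P* = 129 − 111 = 18.
So producers capture 18/36 = 0.5 of each unit of subsidy.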